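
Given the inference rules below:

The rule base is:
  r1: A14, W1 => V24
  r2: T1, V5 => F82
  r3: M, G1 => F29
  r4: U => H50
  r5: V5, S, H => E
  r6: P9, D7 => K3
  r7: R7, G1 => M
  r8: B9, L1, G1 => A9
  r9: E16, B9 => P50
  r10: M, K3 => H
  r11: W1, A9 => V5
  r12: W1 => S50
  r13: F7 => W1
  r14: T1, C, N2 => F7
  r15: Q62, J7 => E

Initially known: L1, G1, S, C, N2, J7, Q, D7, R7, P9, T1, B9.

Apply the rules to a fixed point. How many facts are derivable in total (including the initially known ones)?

23

Round 1: r6 [P9, D7 => K3]; r7 [R7, G1 => M]; r8 [B9, L1, G1 => A9]; r14 [T1, C, N2 => F7]. New: K3, M, A9, F7.
Round 2: r3 [M, G1 => F29]; r10 [M, K3 => H]; r13 [F7 => W1]. New: F29, H, W1.
Round 3: r11 [W1, A9 => V5]; r12 [W1 => S50]. New: V5, S50.
Round 4: r2 [T1, V5 => F82]; r5 [V5, S, H => E]. New: F82, E.
Closure: {A9, B9, C, D7, E, F29, F7, F82, G1, H, J7, K3, L1, M, N2, P9, Q, R7, S, S50, T1, V5, W1} — 23 facts.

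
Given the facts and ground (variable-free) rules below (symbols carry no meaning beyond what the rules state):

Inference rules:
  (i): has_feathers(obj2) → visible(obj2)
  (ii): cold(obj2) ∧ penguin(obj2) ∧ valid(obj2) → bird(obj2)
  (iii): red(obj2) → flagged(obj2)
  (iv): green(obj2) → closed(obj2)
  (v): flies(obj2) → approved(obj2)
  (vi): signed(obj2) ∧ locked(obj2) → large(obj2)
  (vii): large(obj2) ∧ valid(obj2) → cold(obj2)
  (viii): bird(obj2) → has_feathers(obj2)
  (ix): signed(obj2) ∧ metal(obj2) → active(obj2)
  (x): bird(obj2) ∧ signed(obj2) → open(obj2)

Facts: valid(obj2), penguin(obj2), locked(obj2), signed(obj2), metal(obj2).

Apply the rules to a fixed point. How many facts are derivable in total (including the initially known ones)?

Round 1 fires (vi), (ix), giving large(obj2), active(obj2).
Round 2 fires (vii), giving cold(obj2).
Round 3 fires (ii), giving bird(obj2).
Round 4 fires (viii), (x), giving has_feathers(obj2), open(obj2).
Round 5 fires (i), giving visible(obj2).
Closure: {active(obj2), bird(obj2), cold(obj2), has_feathers(obj2), large(obj2), locked(obj2), metal(obj2), open(obj2), penguin(obj2), signed(obj2), valid(obj2), visible(obj2)} — 12 facts.

12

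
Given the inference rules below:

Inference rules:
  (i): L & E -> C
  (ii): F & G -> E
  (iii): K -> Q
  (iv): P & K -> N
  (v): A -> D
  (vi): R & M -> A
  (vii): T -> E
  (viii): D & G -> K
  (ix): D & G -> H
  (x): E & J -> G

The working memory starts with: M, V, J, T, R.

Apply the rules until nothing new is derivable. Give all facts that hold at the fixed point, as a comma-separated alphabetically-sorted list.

A, D, E, G, H, J, K, M, Q, R, T, V

Round 1: (vi) [R & M -> A]; (vii) [T -> E]. Adds A, E.
Round 2: (v) [A -> D]; (x) [E & J -> G]. Adds D, G.
Round 3: (viii) [D & G -> K]; (ix) [D & G -> H]. Adds K, H.
Round 4: (iii) [K -> Q]. Adds Q.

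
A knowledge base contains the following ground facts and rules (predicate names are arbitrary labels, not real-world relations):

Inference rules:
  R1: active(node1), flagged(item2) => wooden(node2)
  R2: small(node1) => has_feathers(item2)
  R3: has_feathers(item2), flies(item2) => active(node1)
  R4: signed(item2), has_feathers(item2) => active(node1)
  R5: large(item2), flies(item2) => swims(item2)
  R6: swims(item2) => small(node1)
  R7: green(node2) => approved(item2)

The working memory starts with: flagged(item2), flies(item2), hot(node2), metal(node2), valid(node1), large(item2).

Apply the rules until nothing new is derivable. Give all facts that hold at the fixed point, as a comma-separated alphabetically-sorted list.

Round 1: R5 [large(item2), flies(item2) => swims(item2)]. Adds swims(item2).
Round 2: R6 [swims(item2) => small(node1)]. Adds small(node1).
Round 3: R2 [small(node1) => has_feathers(item2)]. Adds has_feathers(item2).
Round 4: R3 [has_feathers(item2), flies(item2) => active(node1)]. Adds active(node1).
Round 5: R1 [active(node1), flagged(item2) => wooden(node2)]. Adds wooden(node2).

active(node1), flagged(item2), flies(item2), has_feathers(item2), hot(node2), large(item2), metal(node2), small(node1), swims(item2), valid(node1), wooden(node2)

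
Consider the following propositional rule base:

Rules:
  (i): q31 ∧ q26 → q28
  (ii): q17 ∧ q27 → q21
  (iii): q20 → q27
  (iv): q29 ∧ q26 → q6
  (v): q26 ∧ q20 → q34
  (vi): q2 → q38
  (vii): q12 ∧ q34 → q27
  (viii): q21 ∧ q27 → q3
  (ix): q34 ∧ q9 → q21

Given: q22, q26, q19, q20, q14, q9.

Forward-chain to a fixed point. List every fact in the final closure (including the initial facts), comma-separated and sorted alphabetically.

q14, q19, q20, q21, q22, q26, q27, q3, q34, q9

Round 1: (iii) [q20 → q27]; (v) [q26 ∧ q20 → q34]. Adds q27, q34.
Round 2: (ix) [q34 ∧ q9 → q21]. Adds q21.
Round 3: (viii) [q21 ∧ q27 → q3]. Adds q3.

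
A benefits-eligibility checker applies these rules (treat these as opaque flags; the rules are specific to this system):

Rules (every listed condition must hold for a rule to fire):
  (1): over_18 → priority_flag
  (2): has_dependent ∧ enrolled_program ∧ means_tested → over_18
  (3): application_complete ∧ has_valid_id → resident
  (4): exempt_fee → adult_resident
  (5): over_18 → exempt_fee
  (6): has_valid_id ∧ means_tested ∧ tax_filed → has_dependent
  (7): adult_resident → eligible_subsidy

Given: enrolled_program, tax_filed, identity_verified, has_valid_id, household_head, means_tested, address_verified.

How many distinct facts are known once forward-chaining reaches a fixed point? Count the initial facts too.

Round 1 — (6), derive has_dependent.
Round 2 — (2), derive over_18.
Round 3 — (1), (5), derive priority_flag, exempt_fee.
Round 4 — (4), derive adult_resident.
Round 5 — (7), derive eligible_subsidy.
Closure: {address_verified, adult_resident, eligible_subsidy, enrolled_program, exempt_fee, has_dependent, has_valid_id, household_head, identity_verified, means_tested, over_18, priority_flag, tax_filed} — 13 facts.

13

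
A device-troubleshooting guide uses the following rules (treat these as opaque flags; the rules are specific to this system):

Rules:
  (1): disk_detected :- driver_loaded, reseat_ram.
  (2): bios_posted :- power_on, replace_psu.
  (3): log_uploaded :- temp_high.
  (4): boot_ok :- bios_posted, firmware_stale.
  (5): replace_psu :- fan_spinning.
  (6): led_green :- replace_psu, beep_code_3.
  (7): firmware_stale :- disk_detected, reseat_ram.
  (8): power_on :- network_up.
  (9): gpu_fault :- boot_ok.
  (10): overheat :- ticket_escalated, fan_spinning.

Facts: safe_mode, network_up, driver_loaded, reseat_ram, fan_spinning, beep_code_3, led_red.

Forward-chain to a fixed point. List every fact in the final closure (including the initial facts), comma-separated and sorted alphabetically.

[1] (1) [disk_detected :- driver_loaded, reseat_ram.]; (5) [replace_psu :- fan_spinning.]; (8) [power_on :- network_up.]. ⇒ new: disk_detected, replace_psu, power_on.
[2] (2) [bios_posted :- power_on, replace_psu.]; (6) [led_green :- replace_psu, beep_code_3.]; (7) [firmware_stale :- disk_detected, reseat_ram.]. ⇒ new: bios_posted, led_green, firmware_stale.
[3] (4) [boot_ok :- bios_posted, firmware_stale.]. ⇒ new: boot_ok.
[4] (9) [gpu_fault :- boot_ok.]. ⇒ new: gpu_fault.

beep_code_3, bios_posted, boot_ok, disk_detected, driver_loaded, fan_spinning, firmware_stale, gpu_fault, led_green, led_red, network_up, power_on, replace_psu, reseat_ram, safe_mode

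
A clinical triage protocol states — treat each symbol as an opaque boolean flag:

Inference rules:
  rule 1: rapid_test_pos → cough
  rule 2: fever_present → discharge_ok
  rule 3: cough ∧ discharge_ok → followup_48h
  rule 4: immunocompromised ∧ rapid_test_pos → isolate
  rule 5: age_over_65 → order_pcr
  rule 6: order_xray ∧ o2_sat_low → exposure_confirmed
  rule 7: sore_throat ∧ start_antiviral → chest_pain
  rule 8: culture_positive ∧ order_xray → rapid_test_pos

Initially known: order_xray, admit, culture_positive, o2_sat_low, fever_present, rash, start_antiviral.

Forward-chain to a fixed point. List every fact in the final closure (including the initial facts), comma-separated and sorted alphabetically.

admit, cough, culture_positive, discharge_ok, exposure_confirmed, fever_present, followup_48h, o2_sat_low, order_xray, rapid_test_pos, rash, start_antiviral

Round 1 fires rule 2, rule 6, rule 8, giving discharge_ok, exposure_confirmed, rapid_test_pos.
Round 2 fires rule 1, giving cough.
Round 3 fires rule 3, giving followup_48h.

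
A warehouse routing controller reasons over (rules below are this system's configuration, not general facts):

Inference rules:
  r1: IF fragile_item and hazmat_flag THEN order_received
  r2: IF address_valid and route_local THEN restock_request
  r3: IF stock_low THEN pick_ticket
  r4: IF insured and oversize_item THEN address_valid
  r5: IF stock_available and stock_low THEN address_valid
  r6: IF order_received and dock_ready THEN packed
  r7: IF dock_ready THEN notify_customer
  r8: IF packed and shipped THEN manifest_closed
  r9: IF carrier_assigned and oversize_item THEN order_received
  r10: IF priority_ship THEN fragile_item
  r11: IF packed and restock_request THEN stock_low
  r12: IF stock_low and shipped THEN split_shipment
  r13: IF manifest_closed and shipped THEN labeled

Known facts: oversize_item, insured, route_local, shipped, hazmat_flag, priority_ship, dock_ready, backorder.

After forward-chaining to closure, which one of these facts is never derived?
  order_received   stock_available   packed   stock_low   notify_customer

stock_available

Round 1 — r4, r7, r10, derive address_valid, notify_customer, fragile_item.
Round 2 — r1, r2, derive order_received, restock_request.
Round 3 — r6, derive packed.
Round 4 — r8, r11, derive manifest_closed, stock_low.
Round 5 — r3, r12, r13, derive pick_ticket, split_shipment, labeled.
Derived: order_received (round 2), packed (round 3), stock_low (round 4), notify_customer (round 1). stock_available never appears in any round.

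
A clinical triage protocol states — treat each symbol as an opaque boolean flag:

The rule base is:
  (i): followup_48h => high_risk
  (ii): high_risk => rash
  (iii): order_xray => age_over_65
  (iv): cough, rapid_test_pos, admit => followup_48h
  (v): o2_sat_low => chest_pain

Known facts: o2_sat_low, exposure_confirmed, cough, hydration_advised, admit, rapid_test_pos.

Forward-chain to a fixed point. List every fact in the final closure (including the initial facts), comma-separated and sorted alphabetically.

Round 1: (iv) [cough, rapid_test_pos, admit => followup_48h]; (v) [o2_sat_low => chest_pain]. Adds followup_48h, chest_pain.
Round 2: (i) [followup_48h => high_risk]. Adds high_risk.
Round 3: (ii) [high_risk => rash]. Adds rash.

admit, chest_pain, cough, exposure_confirmed, followup_48h, high_risk, hydration_advised, o2_sat_low, rapid_test_pos, rash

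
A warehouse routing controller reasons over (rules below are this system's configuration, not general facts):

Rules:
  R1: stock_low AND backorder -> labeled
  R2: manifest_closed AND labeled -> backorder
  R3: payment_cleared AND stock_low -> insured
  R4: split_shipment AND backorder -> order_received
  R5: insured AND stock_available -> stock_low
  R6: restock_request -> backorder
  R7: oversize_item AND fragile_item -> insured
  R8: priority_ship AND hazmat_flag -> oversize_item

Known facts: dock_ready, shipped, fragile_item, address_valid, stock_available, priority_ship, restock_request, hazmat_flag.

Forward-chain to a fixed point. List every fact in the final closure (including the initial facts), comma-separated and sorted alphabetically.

Round 1 fires R6, R8, giving backorder, oversize_item.
Round 2 fires R7, giving insured.
Round 3 fires R5, giving stock_low.
Round 4 fires R1, giving labeled.

address_valid, backorder, dock_ready, fragile_item, hazmat_flag, insured, labeled, oversize_item, priority_ship, restock_request, shipped, stock_available, stock_low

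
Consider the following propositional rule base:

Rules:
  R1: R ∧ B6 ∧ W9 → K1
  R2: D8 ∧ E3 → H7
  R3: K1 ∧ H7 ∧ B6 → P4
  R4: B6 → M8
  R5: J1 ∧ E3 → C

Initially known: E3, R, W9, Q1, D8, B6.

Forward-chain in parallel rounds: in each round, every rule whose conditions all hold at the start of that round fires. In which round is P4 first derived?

2

Round 1: R1 [R ∧ B6 ∧ W9 → K1]; R2 [D8 ∧ E3 → H7]; R4 [B6 → M8]. New: K1, H7, M8.
Round 2: R3 [K1 ∧ H7 ∧ B6 → P4]. New: P4.
P4 first appears in round 2.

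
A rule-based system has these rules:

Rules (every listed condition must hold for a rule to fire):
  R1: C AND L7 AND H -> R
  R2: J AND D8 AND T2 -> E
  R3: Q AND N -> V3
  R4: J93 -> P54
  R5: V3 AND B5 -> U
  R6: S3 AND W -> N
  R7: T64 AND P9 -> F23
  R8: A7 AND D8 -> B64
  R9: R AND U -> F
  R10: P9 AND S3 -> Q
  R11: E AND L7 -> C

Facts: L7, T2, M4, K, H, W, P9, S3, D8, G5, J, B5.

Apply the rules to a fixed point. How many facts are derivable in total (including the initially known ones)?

Round 1: R2 [J AND D8 AND T2 -> E]; R6 [S3 AND W -> N]; R10 [P9 AND S3 -> Q]. Adds E, N, Q.
Round 2: R3 [Q AND N -> V3]; R11 [E AND L7 -> C]. Adds V3, C.
Round 3: R1 [C AND L7 AND H -> R]; R5 [V3 AND B5 -> U]. Adds R, U.
Round 4: R9 [R AND U -> F]. Adds F.
Closure: {B5, C, D8, E, F, G5, H, J, K, L7, M4, N, P9, Q, R, S3, T2, U, V3, W} — 20 facts.

20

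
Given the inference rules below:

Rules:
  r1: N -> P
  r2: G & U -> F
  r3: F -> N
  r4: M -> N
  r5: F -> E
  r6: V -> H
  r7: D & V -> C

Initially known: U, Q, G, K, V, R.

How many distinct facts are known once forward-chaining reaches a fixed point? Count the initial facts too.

11

Round 1 fires r2, r6, giving F, H.
Round 2 fires r3, r5, giving N, E.
Round 3 fires r1, giving P.
Closure: {E, F, G, H, K, N, P, Q, R, U, V} — 11 facts.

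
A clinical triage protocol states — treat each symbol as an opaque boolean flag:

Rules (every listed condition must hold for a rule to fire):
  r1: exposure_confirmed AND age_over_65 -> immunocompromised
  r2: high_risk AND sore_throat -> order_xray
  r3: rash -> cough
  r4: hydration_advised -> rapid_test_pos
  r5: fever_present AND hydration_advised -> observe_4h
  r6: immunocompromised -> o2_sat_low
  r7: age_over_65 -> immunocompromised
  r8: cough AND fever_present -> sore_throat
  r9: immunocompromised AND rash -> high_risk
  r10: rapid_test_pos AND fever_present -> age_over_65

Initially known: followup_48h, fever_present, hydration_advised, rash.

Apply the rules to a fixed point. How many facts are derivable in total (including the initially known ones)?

[1] r3 [rash -> cough]; r4 [hydration_advised -> rapid_test_pos]; r5 [fever_present AND hydration_advised -> observe_4h]. ⇒ new: cough, rapid_test_pos, observe_4h.
[2] r8 [cough AND fever_present -> sore_throat]; r10 [rapid_test_pos AND fever_present -> age_over_65]. ⇒ new: sore_throat, age_over_65.
[3] r7 [age_over_65 -> immunocompromised]. ⇒ new: immunocompromised.
[4] r6 [immunocompromised -> o2_sat_low]; r9 [immunocompromised AND rash -> high_risk]. ⇒ new: o2_sat_low, high_risk.
[5] r2 [high_risk AND sore_throat -> order_xray]. ⇒ new: order_xray.
Closure: {age_over_65, cough, fever_present, followup_48h, high_risk, hydration_advised, immunocompromised, o2_sat_low, observe_4h, order_xray, rapid_test_pos, rash, sore_throat} — 13 facts.

13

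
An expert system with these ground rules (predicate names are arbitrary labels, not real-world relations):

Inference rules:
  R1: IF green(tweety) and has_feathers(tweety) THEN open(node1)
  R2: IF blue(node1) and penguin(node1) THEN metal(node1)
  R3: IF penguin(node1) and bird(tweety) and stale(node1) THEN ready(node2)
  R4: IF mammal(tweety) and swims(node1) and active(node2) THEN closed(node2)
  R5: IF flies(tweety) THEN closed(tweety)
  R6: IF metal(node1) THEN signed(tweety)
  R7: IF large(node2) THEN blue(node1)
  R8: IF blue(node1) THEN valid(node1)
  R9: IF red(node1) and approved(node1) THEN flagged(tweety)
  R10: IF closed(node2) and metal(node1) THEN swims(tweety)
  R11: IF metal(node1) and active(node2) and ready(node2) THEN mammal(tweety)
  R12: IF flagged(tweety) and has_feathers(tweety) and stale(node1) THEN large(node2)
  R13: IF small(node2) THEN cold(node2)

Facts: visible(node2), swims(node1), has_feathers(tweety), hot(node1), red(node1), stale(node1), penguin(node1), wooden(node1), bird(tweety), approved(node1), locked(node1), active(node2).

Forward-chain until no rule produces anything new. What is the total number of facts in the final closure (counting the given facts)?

22

Round 1 — R3, R9, derive ready(node2), flagged(tweety).
Round 2 — R12, derive large(node2).
Round 3 — R7, derive blue(node1).
Round 4 — R2, R8, derive metal(node1), valid(node1).
Round 5 — R6, R11, derive signed(tweety), mammal(tweety).
Round 6 — R4, derive closed(node2).
Round 7 — R10, derive swims(tweety).
Closure: {active(node2), approved(node1), bird(tweety), blue(node1), closed(node2), flagged(tweety), has_feathers(tweety), hot(node1), large(node2), locked(node1), mammal(tweety), metal(node1), penguin(node1), ready(node2), red(node1), signed(tweety), stale(node1), swims(node1), swims(tweety), valid(node1), visible(node2), wooden(node1)} — 22 facts.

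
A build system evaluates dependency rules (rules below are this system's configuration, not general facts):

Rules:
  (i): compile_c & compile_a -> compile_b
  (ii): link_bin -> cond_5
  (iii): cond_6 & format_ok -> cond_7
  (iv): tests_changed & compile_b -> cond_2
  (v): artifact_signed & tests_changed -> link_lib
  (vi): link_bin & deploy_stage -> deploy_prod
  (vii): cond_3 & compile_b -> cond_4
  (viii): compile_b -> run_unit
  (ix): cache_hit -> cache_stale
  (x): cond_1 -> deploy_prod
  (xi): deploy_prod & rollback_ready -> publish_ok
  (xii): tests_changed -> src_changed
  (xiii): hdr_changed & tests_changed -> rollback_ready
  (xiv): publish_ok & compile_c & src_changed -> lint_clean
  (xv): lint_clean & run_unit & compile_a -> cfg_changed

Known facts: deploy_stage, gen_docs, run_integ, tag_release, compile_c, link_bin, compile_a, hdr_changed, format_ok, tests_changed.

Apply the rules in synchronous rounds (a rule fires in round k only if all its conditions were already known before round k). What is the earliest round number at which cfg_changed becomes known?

4

Round 1: (i) [compile_c & compile_a -> compile_b]; (ii) [link_bin -> cond_5]; (vi) [link_bin & deploy_stage -> deploy_prod]; (xii) [tests_changed -> src_changed]; (xiii) [hdr_changed & tests_changed -> rollback_ready]. Adds compile_b, cond_5, deploy_prod, src_changed, rollback_ready.
Round 2: (iv) [tests_changed & compile_b -> cond_2]; (viii) [compile_b -> run_unit]; (xi) [deploy_prod & rollback_ready -> publish_ok]. Adds cond_2, run_unit, publish_ok.
Round 3: (xiv) [publish_ok & compile_c & src_changed -> lint_clean]. Adds lint_clean.
Round 4: (xv) [lint_clean & run_unit & compile_a -> cfg_changed]. Adds cfg_changed.
cfg_changed first appears in round 4.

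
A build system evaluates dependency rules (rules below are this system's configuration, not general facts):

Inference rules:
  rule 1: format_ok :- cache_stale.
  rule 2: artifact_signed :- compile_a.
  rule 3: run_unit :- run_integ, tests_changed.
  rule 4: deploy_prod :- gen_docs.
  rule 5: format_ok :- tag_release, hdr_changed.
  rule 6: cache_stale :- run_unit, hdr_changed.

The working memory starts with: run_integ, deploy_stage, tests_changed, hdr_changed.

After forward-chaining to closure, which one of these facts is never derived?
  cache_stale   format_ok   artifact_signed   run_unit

Round 1 — rule 3, derive run_unit.
Round 2 — rule 6, derive cache_stale.
Round 3 — rule 1, derive format_ok.
Derived: cache_stale (round 2), format_ok (round 3), run_unit (round 1). artifact_signed never appears in any round.

artifact_signed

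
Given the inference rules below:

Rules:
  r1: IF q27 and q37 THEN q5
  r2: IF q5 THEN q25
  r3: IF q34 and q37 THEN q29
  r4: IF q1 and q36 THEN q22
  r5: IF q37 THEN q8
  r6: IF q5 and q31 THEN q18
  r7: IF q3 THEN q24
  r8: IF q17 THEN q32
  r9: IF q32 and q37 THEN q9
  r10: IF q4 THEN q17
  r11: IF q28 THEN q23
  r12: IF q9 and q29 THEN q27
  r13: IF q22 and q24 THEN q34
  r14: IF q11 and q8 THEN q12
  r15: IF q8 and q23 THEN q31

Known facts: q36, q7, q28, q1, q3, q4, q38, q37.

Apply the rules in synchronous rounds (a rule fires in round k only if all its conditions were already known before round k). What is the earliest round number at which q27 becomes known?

4

Round 1 fires r4, r5, r7, r10, r11, giving q22, q8, q24, q17, q23.
Round 2 fires r8, r13, r15, giving q32, q34, q31.
Round 3 fires r3, r9, giving q29, q9.
Round 4 fires r12, giving q27.
q27 first appears in round 4.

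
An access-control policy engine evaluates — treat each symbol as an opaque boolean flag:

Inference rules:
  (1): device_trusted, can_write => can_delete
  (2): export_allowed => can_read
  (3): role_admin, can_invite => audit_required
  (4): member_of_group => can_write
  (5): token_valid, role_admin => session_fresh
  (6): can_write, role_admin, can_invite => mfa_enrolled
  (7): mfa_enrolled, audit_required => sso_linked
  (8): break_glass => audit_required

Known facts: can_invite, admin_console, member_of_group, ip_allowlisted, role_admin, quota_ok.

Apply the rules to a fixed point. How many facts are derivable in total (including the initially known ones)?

10

Round 1: (3) [role_admin, can_invite => audit_required]; (4) [member_of_group => can_write]. Adds audit_required, can_write.
Round 2: (6) [can_write, role_admin, can_invite => mfa_enrolled]. Adds mfa_enrolled.
Round 3: (7) [mfa_enrolled, audit_required => sso_linked]. Adds sso_linked.
Closure: {admin_console, audit_required, can_invite, can_write, ip_allowlisted, member_of_group, mfa_enrolled, quota_ok, role_admin, sso_linked} — 10 facts.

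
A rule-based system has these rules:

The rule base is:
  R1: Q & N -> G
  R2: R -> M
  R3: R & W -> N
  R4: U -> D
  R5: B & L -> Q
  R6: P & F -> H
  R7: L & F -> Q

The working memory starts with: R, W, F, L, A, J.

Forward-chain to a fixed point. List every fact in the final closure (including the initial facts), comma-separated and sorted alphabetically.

[1] R2 [R -> M]; R3 [R & W -> N]; R7 [L & F -> Q]. ⇒ new: M, N, Q.
[2] R1 [Q & N -> G]. ⇒ new: G.

A, F, G, J, L, M, N, Q, R, W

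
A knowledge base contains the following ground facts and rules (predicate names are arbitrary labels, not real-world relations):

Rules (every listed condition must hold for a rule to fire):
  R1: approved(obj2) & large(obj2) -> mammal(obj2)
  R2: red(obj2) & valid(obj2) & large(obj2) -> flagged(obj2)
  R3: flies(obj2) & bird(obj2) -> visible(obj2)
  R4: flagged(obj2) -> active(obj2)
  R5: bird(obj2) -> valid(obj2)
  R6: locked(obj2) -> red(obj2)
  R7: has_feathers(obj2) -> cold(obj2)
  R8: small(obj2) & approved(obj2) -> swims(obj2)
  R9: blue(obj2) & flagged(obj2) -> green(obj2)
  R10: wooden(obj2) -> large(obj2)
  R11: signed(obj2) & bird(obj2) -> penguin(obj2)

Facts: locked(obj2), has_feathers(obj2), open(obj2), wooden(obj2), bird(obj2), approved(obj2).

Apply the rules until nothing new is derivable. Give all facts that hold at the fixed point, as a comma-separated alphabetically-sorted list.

active(obj2), approved(obj2), bird(obj2), cold(obj2), flagged(obj2), has_feathers(obj2), large(obj2), locked(obj2), mammal(obj2), open(obj2), red(obj2), valid(obj2), wooden(obj2)

Round 1: R5 [bird(obj2) -> valid(obj2)]; R6 [locked(obj2) -> red(obj2)]; R7 [has_feathers(obj2) -> cold(obj2)]; R10 [wooden(obj2) -> large(obj2)]. Adds valid(obj2), red(obj2), cold(obj2), large(obj2).
Round 2: R1 [approved(obj2) & large(obj2) -> mammal(obj2)]; R2 [red(obj2) & valid(obj2) & large(obj2) -> flagged(obj2)]. Adds mammal(obj2), flagged(obj2).
Round 3: R4 [flagged(obj2) -> active(obj2)]. Adds active(obj2).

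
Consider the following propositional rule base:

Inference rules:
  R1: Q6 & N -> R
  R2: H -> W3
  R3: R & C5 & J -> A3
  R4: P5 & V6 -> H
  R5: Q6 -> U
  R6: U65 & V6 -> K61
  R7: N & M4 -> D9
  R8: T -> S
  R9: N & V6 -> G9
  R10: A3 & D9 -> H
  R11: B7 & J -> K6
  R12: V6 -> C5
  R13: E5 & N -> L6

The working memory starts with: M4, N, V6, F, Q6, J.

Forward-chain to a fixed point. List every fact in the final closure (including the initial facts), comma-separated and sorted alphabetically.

Round 1: R1 [Q6 & N -> R]; R5 [Q6 -> U]; R7 [N & M4 -> D9]; R9 [N & V6 -> G9]; R12 [V6 -> C5]. Adds R, U, D9, G9, C5.
Round 2: R3 [R & C5 & J -> A3]. Adds A3.
Round 3: R10 [A3 & D9 -> H]. Adds H.
Round 4: R2 [H -> W3]. Adds W3.

A3, C5, D9, F, G9, H, J, M4, N, Q6, R, U, V6, W3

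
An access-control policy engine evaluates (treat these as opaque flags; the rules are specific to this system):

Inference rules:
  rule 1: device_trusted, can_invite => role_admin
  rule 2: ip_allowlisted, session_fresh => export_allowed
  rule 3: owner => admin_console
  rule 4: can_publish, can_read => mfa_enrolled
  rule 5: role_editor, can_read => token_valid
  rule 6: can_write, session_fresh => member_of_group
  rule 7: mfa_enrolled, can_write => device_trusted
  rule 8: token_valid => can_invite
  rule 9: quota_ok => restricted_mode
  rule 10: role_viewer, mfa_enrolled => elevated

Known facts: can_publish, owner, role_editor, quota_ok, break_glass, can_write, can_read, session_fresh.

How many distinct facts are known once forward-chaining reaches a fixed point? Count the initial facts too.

[1] rule 3 [owner => admin_console]; rule 4 [can_publish, can_read => mfa_enrolled]; rule 5 [role_editor, can_read => token_valid]; rule 6 [can_write, session_fresh => member_of_group]; rule 9 [quota_ok => restricted_mode]. ⇒ new: admin_console, mfa_enrolled, token_valid, member_of_group, restricted_mode.
[2] rule 7 [mfa_enrolled, can_write => device_trusted]; rule 8 [token_valid => can_invite]. ⇒ new: device_trusted, can_invite.
[3] rule 1 [device_trusted, can_invite => role_admin]. ⇒ new: role_admin.
Closure: {admin_console, break_glass, can_invite, can_publish, can_read, can_write, device_trusted, member_of_group, mfa_enrolled, owner, quota_ok, restricted_mode, role_admin, role_editor, session_fresh, token_valid} — 16 facts.

16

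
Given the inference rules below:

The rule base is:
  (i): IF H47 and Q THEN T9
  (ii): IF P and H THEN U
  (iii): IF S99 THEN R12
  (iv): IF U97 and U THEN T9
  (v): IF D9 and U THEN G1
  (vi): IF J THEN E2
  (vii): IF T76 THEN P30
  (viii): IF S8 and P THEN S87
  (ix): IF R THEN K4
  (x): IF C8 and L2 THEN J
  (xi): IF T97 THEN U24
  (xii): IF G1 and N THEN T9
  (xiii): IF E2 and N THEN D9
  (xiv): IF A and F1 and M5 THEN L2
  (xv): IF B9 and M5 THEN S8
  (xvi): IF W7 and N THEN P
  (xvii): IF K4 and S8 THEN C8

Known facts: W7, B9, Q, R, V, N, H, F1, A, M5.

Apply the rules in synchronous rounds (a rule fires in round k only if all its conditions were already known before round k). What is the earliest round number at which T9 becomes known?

Round 1: (ix) [IF R THEN K4]; (xiv) [IF A and F1 and M5 THEN L2]; (xv) [IF B9 and M5 THEN S8]; (xvi) [IF W7 and N THEN P]. Adds K4, L2, S8, P.
Round 2: (ii) [IF P and H THEN U]; (viii) [IF S8 and P THEN S87]; (xvii) [IF K4 and S8 THEN C8]. Adds U, S87, C8.
Round 3: (x) [IF C8 and L2 THEN J]. Adds J.
Round 4: (vi) [IF J THEN E2]. Adds E2.
Round 5: (xiii) [IF E2 and N THEN D9]. Adds D9.
Round 6: (v) [IF D9 and U THEN G1]. Adds G1.
Round 7: (xii) [IF G1 and N THEN T9]. Adds T9.
T9 first appears in round 7.

7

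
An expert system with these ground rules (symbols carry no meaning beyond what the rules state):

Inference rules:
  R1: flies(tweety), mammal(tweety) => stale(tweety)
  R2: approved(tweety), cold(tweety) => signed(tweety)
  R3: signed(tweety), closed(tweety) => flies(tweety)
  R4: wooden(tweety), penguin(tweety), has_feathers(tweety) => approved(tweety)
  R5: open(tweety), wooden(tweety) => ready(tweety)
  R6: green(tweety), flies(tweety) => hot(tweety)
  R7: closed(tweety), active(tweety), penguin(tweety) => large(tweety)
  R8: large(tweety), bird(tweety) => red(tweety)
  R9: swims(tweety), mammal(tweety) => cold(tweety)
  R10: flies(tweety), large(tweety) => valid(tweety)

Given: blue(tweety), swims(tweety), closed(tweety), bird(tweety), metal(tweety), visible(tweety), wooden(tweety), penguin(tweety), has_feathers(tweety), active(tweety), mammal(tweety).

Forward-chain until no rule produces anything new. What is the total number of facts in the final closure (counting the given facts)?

Round 1: R4 [wooden(tweety), penguin(tweety), has_feathers(tweety) => approved(tweety)]; R7 [closed(tweety), active(tweety), penguin(tweety) => large(tweety)]; R9 [swims(tweety), mammal(tweety) => cold(tweety)]. New: approved(tweety), large(tweety), cold(tweety).
Round 2: R2 [approved(tweety), cold(tweety) => signed(tweety)]; R8 [large(tweety), bird(tweety) => red(tweety)]. New: signed(tweety), red(tweety).
Round 3: R3 [signed(tweety), closed(tweety) => flies(tweety)]. New: flies(tweety).
Round 4: R1 [flies(tweety), mammal(tweety) => stale(tweety)]; R10 [flies(tweety), large(tweety) => valid(tweety)]. New: stale(tweety), valid(tweety).
Closure: {active(tweety), approved(tweety), bird(tweety), blue(tweety), closed(tweety), cold(tweety), flies(tweety), has_feathers(tweety), large(tweety), mammal(tweety), metal(tweety), penguin(tweety), red(tweety), signed(tweety), stale(tweety), swims(tweety), valid(tweety), visible(tweety), wooden(tweety)} — 19 facts.

19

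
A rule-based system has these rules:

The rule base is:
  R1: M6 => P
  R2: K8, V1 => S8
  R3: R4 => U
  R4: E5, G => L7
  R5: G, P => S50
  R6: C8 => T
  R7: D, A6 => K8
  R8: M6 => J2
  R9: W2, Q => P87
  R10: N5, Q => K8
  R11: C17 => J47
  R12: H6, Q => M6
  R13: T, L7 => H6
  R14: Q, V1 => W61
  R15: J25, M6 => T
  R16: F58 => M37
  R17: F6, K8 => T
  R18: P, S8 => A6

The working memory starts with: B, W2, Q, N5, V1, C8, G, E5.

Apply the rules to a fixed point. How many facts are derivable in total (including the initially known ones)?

Round 1 fires R4, R6, R9, R10, R14, giving L7, T, P87, K8, W61.
Round 2 fires R2, R13, giving S8, H6.
Round 3 fires R12, giving M6.
Round 4 fires R1, R8, giving P, J2.
Round 5 fires R5, R18, giving S50, A6.
Closure: {A6, B, C8, E5, G, H6, J2, K8, L7, M6, N5, P, P87, Q, S50, S8, T, V1, W2, W61} — 20 facts.

20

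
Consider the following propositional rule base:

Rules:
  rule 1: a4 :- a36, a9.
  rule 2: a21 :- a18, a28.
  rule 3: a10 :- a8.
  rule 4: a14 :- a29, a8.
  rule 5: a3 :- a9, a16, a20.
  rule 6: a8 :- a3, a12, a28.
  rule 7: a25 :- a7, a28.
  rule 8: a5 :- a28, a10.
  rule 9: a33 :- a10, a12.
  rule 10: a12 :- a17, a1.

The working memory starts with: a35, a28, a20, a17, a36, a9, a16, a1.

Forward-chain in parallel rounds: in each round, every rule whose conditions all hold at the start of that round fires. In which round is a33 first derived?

Round 1 fires rule 1, rule 5, rule 10, giving a4, a3, a12.
Round 2 fires rule 6, giving a8.
Round 3 fires rule 3, giving a10.
Round 4 fires rule 8, rule 9, giving a5, a33.
a33 first appears in round 4.

4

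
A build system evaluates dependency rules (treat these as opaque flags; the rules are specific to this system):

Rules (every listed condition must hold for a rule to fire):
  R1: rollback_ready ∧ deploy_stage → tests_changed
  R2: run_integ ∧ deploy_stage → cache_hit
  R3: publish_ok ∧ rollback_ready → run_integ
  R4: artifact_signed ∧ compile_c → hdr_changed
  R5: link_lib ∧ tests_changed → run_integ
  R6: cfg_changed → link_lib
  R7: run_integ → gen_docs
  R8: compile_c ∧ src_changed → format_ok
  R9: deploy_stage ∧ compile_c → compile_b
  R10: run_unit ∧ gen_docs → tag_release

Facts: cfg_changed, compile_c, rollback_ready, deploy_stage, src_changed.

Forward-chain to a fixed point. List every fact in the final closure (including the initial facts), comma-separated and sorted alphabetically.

Round 1 — R1, R6, R8, R9, derive tests_changed, link_lib, format_ok, compile_b.
Round 2 — R5, derive run_integ.
Round 3 — R2, R7, derive cache_hit, gen_docs.

cache_hit, cfg_changed, compile_b, compile_c, deploy_stage, format_ok, gen_docs, link_lib, rollback_ready, run_integ, src_changed, tests_changed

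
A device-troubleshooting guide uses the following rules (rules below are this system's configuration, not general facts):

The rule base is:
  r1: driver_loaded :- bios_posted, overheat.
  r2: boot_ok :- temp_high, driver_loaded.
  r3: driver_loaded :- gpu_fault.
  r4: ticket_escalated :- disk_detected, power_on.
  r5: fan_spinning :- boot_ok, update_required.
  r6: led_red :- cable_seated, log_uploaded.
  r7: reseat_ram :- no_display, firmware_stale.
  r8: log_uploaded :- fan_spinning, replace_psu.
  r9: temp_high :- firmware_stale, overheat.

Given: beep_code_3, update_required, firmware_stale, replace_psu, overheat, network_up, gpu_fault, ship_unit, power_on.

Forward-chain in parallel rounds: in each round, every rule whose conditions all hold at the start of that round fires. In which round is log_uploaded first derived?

Round 1 fires r3, r9, giving driver_loaded, temp_high.
Round 2 fires r2, giving boot_ok.
Round 3 fires r5, giving fan_spinning.
Round 4 fires r8, giving log_uploaded.
log_uploaded first appears in round 4.

4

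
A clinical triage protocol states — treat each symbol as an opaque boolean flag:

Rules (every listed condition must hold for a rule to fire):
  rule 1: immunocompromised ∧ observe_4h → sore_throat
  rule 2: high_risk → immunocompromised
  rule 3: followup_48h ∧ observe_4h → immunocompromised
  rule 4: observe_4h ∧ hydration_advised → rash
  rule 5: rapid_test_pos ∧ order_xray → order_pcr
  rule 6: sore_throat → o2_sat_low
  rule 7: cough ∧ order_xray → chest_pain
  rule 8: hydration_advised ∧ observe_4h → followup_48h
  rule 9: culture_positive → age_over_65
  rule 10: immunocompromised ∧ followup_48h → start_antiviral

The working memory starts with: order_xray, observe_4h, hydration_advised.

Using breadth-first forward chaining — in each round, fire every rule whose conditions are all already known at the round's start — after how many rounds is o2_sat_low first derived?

Round 1: rule 4 [observe_4h ∧ hydration_advised → rash]; rule 8 [hydration_advised ∧ observe_4h → followup_48h]. New: rash, followup_48h.
Round 2: rule 3 [followup_48h ∧ observe_4h → immunocompromised]. New: immunocompromised.
Round 3: rule 1 [immunocompromised ∧ observe_4h → sore_throat]; rule 10 [immunocompromised ∧ followup_48h → start_antiviral]. New: sore_throat, start_antiviral.
Round 4: rule 6 [sore_throat → o2_sat_low]. New: o2_sat_low.
o2_sat_low first appears in round 4.

4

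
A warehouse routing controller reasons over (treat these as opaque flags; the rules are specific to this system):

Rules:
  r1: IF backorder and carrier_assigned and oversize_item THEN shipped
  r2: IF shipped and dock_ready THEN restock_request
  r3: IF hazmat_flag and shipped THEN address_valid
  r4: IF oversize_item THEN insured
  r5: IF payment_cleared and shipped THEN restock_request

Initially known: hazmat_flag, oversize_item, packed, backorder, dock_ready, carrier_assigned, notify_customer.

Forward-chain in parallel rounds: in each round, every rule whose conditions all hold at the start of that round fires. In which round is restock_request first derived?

Round 1: r1 [IF backorder and carrier_assigned and oversize_item THEN shipped]; r4 [IF oversize_item THEN insured]. Adds shipped, insured.
Round 2: r2 [IF shipped and dock_ready THEN restock_request]; r3 [IF hazmat_flag and shipped THEN address_valid]. Adds restock_request, address_valid.
restock_request first appears in round 2.

2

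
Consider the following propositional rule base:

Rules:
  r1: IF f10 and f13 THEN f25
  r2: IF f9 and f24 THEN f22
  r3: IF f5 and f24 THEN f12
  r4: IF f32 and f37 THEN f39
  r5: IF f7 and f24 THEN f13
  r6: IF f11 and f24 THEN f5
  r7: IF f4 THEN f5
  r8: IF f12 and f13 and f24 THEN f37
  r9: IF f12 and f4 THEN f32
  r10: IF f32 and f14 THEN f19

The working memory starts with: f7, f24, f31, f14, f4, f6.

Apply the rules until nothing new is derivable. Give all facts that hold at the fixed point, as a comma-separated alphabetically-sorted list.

f12, f13, f14, f19, f24, f31, f32, f37, f39, f4, f5, f6, f7

Round 1: r5 [IF f7 and f24 THEN f13]; r7 [IF f4 THEN f5]. Adds f13, f5.
Round 2: r3 [IF f5 and f24 THEN f12]. Adds f12.
Round 3: r8 [IF f12 and f13 and f24 THEN f37]; r9 [IF f12 and f4 THEN f32]. Adds f37, f32.
Round 4: r4 [IF f32 and f37 THEN f39]; r10 [IF f32 and f14 THEN f19]. Adds f39, f19.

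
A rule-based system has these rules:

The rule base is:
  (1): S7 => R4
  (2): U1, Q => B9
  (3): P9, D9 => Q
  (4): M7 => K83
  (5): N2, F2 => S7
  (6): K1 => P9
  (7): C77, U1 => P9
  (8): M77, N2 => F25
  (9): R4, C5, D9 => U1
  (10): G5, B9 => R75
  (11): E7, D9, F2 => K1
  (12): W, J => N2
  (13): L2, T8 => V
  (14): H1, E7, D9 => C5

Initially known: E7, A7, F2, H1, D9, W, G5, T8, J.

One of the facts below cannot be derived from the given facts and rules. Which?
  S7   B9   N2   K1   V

Round 1 fires (11), (12), (14), giving K1, N2, C5.
Round 2 fires (5), (6), giving S7, P9.
Round 3 fires (1), (3), giving R4, Q.
Round 4 fires (9), giving U1.
Round 5 fires (2), giving B9.
Round 6 fires (10), giving R75.
Derived: N2 (round 1), B9 (round 5), S7 (round 2), K1 (round 1). V never appears in any round.

V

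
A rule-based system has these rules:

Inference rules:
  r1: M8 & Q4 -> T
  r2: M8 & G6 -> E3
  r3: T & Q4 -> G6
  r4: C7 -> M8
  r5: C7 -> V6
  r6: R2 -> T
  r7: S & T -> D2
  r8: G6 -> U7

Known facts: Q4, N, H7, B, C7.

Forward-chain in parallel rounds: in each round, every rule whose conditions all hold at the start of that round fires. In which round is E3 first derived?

Round 1: r4 [C7 -> M8]; r5 [C7 -> V6]. New: M8, V6.
Round 2: r1 [M8 & Q4 -> T]. New: T.
Round 3: r3 [T & Q4 -> G6]. New: G6.
Round 4: r2 [M8 & G6 -> E3]; r8 [G6 -> U7]. New: E3, U7.
E3 first appears in round 4.

4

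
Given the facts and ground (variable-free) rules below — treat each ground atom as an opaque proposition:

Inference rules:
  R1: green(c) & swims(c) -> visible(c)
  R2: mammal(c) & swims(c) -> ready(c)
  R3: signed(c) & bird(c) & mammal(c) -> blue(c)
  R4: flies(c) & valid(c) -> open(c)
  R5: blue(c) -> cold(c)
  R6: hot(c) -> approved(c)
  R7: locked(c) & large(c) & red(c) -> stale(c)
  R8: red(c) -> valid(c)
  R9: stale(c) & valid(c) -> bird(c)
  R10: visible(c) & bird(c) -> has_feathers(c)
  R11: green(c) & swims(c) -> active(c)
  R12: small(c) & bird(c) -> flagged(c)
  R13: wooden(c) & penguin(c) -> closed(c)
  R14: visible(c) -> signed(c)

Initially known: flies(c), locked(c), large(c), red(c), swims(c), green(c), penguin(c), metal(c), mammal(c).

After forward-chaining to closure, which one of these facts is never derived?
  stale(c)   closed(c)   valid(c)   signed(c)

closed(c)

[1] R1 [green(c) & swims(c) -> visible(c)]; R2 [mammal(c) & swims(c) -> ready(c)]; R7 [locked(c) & large(c) & red(c) -> stale(c)]; R8 [red(c) -> valid(c)]; R11 [green(c) & swims(c) -> active(c)]. ⇒ new: visible(c), ready(c), stale(c), valid(c), active(c).
[2] R4 [flies(c) & valid(c) -> open(c)]; R9 [stale(c) & valid(c) -> bird(c)]; R14 [visible(c) -> signed(c)]. ⇒ new: open(c), bird(c), signed(c).
[3] R3 [signed(c) & bird(c) & mammal(c) -> blue(c)]; R10 [visible(c) & bird(c) -> has_feathers(c)]. ⇒ new: blue(c), has_feathers(c).
[4] R5 [blue(c) -> cold(c)]. ⇒ new: cold(c).
Derived: valid(c) (round 1), stale(c) (round 1), signed(c) (round 2). closed(c) never appears in any round.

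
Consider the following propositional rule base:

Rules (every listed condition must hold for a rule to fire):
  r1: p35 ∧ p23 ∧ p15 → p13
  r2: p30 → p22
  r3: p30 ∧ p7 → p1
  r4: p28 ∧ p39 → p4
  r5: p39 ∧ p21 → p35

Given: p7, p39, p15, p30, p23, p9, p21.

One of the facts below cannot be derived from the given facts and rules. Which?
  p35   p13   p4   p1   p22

p4

[1] r2 [p30 → p22]; r3 [p30 ∧ p7 → p1]; r5 [p39 ∧ p21 → p35]. ⇒ new: p22, p1, p35.
[2] r1 [p35 ∧ p23 ∧ p15 → p13]. ⇒ new: p13.
Derived: p1 (round 1), p35 (round 1), p22 (round 1), p13 (round 2). p4 never appears in any round.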